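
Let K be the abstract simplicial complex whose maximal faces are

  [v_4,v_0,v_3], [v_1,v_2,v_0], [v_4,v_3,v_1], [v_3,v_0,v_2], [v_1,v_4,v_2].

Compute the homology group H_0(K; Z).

Order the vertices as v_0 < v_1 < v_2 < v_3 < v_4. Listing each simplex with vertices in this order, K has dimension 2 with simplices:

  0-simplices (5): [v_0], [v_1], [v_2], [v_3], [v_4]
  1-simplices (10): [v_0,v_1], [v_0,v_2], [v_0,v_3], [v_0,v_4], [v_1,v_2], [v_1,v_3], [v_1,v_4], [v_2,v_3], [v_2,v_4], [v_3,v_4]
  2-simplices (5): [v_0,v_1,v_2], [v_0,v_2,v_3], [v_0,v_3,v_4], [v_1,v_2,v_4], [v_1,v_3,v_4]

Hence C_0 ≅ Z^5, C_1 ≅ Z^10, C_2 ≅ Z^5.

Boundary ∂_1: C_1 → C_0 maps an edge to its endpoints' difference, ∂[p,q] = q − p. For instance
  ∂[v_0,v_2] = [v_2] − [v_0].
The 5×10 boundary matrix has rank 4 and Smith normal form diag(1,1,1,1).

∂_2: C_2 → C_1 sends each 2-simplex [p,q,r] to [q,r] − [p,r] + [p,q]. For instance
  ∂[v_0,v_3,v_4] = [v_3,v_4] − [v_0,v_4] + [v_0,v_3],
  ∂[v_1,v_3,v_4] = [v_3,v_4] − [v_1,v_4] + [v_1,v_3].
As a 10×5 matrix over Z this has rank 5, with invariant factors (1,1,1,1,1).

From H_k ≅ ker(∂_k) / im(∂_{k+1}) we obtain:

  H_0: rank C_0 − rank ∂_1 = 5 − 4 = 1, and the invariant factors of ∂_1 are all 1, so H_0 ≅ Z.

(K is a triangulation of the Möbius band.)

H_0 ≅ Z.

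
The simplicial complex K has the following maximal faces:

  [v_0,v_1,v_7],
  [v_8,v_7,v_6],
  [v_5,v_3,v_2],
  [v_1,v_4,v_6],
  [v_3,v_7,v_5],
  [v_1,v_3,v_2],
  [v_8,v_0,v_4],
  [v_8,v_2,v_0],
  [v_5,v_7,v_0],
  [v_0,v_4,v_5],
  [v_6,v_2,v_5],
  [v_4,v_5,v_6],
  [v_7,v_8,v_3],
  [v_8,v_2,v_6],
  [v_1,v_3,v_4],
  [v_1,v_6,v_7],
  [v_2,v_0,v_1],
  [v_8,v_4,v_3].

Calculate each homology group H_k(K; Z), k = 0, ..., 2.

H_0 = Z,  H_1 = Z^2,  H_2 = Z.

Fix the vertex order v_0 < v_1 < v_2 < v_3 < v_4 < v_5 < v_6 < v_7 < v_8 and write every simplex with vertices in increasing order. Then dim K = 2 and the simplices of K are:

  0-simplices (9): [v_0], [v_1], [v_2], [v_3], [v_4], [v_5], [v_6], [v_7], [v_8]
  1-simplices (27): (27 of them)
  2-simplices (18): (18 of them)

so the chain groups are C_0 ≅ Z^9, C_1 ≅ Z^27, C_2 ≅ Z^18.

The boundary map ∂_1: C_1 → C_0 sends each edge [p,q] (with p < q) to q − p. For instance
  ∂[v_4,v_8] = [v_8] − [v_4].
This gives a 9×27 integer matrix of rank 8; reducing to Smith normal form yields diagonal entries (1,1,1,1,1,1,1,1).

The boundary map ∂_2: C_2 → C_1 maps a triangle to the signed sum of its edges. For instance
  ∂[v_1,v_6,v_7] = [v_6,v_7] − [v_1,v_7] + [v_1,v_6],
  ∂[v_6,v_7,v_8] = [v_7,v_8] − [v_6,v_8] + [v_6,v_7].
The resulting 27×18 matrix has rank 17, and its Smith normal form has invariant factors (1,1,1,1,1,1,1,1,1,1,1,1,1,1,1,1,1).

From H_k ≅ ker(∂_k) / im(∂_{k+1}) we obtain:

  H_0: rank C_0 − rank ∂_1 = 9 − 8 = 1, and the invariant factors of ∂_1 are all 1, so H_0 ≅ Z.
  H_1: rank ker ∂_1 − rank ∂_2 = (27 − 8) − 17 = 2, and the invariant factors of ∂_2 are all 1, so H_1 ≅ Z^2.
  H_2: rank ker ∂_2 − rank ∂_3 = (18 − 17) − 0 = 1, and there is no ∂_3, so H_2 ≅ Z.

As a check, the Euler characteristic is 9 − 27 + 18 = 0, which agrees with 1 − 2 + 1 = 0.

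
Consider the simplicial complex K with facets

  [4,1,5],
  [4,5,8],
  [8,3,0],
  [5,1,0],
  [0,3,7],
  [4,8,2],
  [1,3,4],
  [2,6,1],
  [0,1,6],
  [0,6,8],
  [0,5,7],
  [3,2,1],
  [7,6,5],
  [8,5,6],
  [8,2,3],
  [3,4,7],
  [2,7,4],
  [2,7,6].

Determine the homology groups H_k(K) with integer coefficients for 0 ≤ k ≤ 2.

H_0 = Z,  H_1 = Z × Z/2,  H_2 = 0.

Order the vertices as 0 < 1 < 2 < 3 < 4 < 5 < 6 < 7 < 8. Listing each simplex with vertices in this order, K has dimension 2 with simplices:

  0-simplices (9): [0], [1], [2], [3], [4], [5], [6], [7], [8]
  1-simplices (27): (27 of them)
  2-simplices (18): [0,1,5], [0,1,6], [0,3,7], [0,3,8], [0,5,7], [0,6,8], [1,2,3], [1,2,6], [1,3,4], [1,4,5], [2,3,8], [2,4,7], [2,4,8], [2,6,7], [3,4,7], [4,5,8], [5,6,7], [5,6,8]

Hence C_0 ≅ Z^9, C_1 ≅ Z^27, C_2 ≅ Z^18.

The boundary map ∂_1: C_1 → C_0 sends each edge [p,q] (with p < q) to q − p.
The 9×27 boundary matrix has rank 8 and Smith normal form diag(1,1,1,1,1,1,1,1).

Boundary ∂_2: C_2 → C_1 sends each 2-simplex [p,q,r] to [q,r] − [p,r] + [p,q]. For instance
  ∂[1,2,6] = [2,6] − [1,6] + [1,2],
  ∂[1,4,5] = [4,5] − [1,5] + [1,4].
This gives a 27×18 integer matrix of rank 18; reducing to Smith normal form yields diagonal entries (1,1,1,1,1,1,1,1,1,1,1,1,1,1,1,1,1,2).

Reading off H_k = ker ∂_k / im ∂_{k+1}:

  H_0: rank C_0 − rank ∂_1 = 9 − 8 = 1, and the invariant factors of ∂_1 are all 1, so H_0 ≅ Z.
  H_1: rank ker ∂_1 − rank ∂_2 = (27 − 8) − 18 = 1, and ∂_2 has invariant factor 2 > 1, so H_1 ≅ Z × Z/2.
  H_2: rank ker ∂_2 − rank ∂_3 = (18 − 18) − 0 = 0, and there is no ∂_3, so H_2 ≅ 0.

As a check, the Euler characteristic is 9 − 27 + 18 = 0, which agrees with 1 − 1 + 0 = 0.
(K is a triangulation of the Klein bottle.)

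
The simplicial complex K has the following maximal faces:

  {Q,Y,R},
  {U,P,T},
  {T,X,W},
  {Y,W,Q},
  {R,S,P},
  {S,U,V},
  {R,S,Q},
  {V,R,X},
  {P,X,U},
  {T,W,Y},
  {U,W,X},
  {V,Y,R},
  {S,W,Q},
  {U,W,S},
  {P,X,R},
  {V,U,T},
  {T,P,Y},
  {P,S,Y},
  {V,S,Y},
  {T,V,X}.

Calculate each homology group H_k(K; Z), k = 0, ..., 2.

Order the vertices as P < Q < R < S < T < U < V < W < X < Y. Listing each simplex with vertices in this order, K has dimension 2 with simplices:

  0-simplices (10): P, Q, R, S, T, U, V, W, X, Y
  1-simplices (30): PR, PS, PT, PU, PX, PY, QR, QS, QW, QY, RS, RV, RX, RY, SU, SV, SW, SY, TU, TV, TW, TX, TY, UV, UW, UX, VX, VY, WX, WY
  2-simplices (20): PRS, PRX, PSY, PTU, PTY, PUX, QRS, QRY, QSW, QWY, RVX, RVY, SUV, SUW, SVY, TUV, TVX, TWX, TWY, UWX

giving chain groups C_0 ≅ Z^10, C_1 ≅ Z^30, C_2 ≅ Z^20.

∂_1: C_1 → C_0 sends each edge [p,q] (with p < q) to q − p.
As a 10×30 matrix over Z this has rank 9, with invariant factors (1,1,1,1,1,1,1,1,1).

∂_2: C_2 → C_1 maps a triangle to the signed sum of its edges. For instance
  ∂PRX = RX − PX + PR,
  ∂TUV = UV − TV + TU.
As a 30×20 matrix over Z this has rank 20, with invariant factors (1,1,1,1,1,1,1,1,1,1,1,1,1,1,1,1,1,1,1,2).

Reading off H_k = ker ∂_k / im ∂_{k+1}:

  H_0: rank C_0 − rank ∂_1 = 10 − 9 = 1, and the invariant factors of ∂_1 are all 1, so H_0 = Z.
  H_1: rank ker ∂_1 − rank ∂_2 = (30 − 9) − 20 = 1, and ∂_2 has invariant factor 2 > 1, so H_1 = Z ⊕ Z_2.
  H_2: rank ker ∂_2 − rank ∂_3 = (20 − 20) − 0 = 0, and there is no ∂_3, so H_2 = 0.

H_0 = Z,  H_1 = Z ⊕ Z_2,  H_2 = 0.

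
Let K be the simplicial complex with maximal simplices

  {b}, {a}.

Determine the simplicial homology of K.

H_0 = Z^2.

We work with the vertex ordering a < b. The simplices of K, each written with vertices in increasing order, are:

  0-simplices (2): a, b

so the chain groups are C_0 ≅ Z^2.

Now H_k = ker ∂_k / im ∂_{k+1}, so:

  H_0: rank C_0 − rank ∂_1 = 2 − 0 = 2, and there is no ∂_1, so H_0 ≅ Z^2.

(K is a triangulation of a set of 2 points.)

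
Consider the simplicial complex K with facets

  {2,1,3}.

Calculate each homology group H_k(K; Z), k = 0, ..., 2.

We work with the vertex ordering 1 < 2 < 3. The simplices of K, each written with vertices in increasing order, are:

  0-simplices (3): [1], [2], [3]
  1-simplices (3): [1,2], [1,3], [2,3]
  2-simplices (1): [1,2,3]

giving chain groups C_0 ≅ Z^3, C_1 ≅ Z^3, C_2 ≅ Z^1.

Boundary ∂_1: C_1 → C_0 maps an edge to its endpoints' difference, ∂[p,q] = q − p. For instance
  ∂[2,3] = [3] − [2].
As a 3×3 matrix over Z this has rank 2, with invariant factors (1,1).

∂_2: C_2 → C_1 maps a triangle to the signed sum of its edges. For instance
  ∂[1,2,3] = [2,3] − [1,3] + [1,2].
The 3×1 boundary matrix has rank 1 and Smith normal form diag(1).

From H_k ≅ ker(∂_k) / im(∂_{k+1}) we obtain:

  H_0: rank C_0 − rank ∂_1 = 3 − 2 = 1, and the invariant factors of ∂_1 are all 1, so H_0 = Z.
  H_1: rank ker ∂_1 − rank ∂_2 = (3 − 2) − 1 = 0, and the invariant factors of ∂_2 are all 1, so H_1 = 0.
  H_2: rank ker ∂_2 − rank ∂_3 = (1 − 1) − 0 = 0, and there is no ∂_3, so H_2 = 0.

(K is a triangulation of the 2-simplex.)

H_0 = Z,  H_1 = 0,  H_2 = 0.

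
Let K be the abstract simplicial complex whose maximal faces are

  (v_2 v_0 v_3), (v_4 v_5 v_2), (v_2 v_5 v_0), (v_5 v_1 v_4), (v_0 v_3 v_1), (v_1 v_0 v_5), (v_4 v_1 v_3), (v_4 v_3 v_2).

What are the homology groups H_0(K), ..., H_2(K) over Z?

Take the total order v_0 < v_1 < v_2 < v_3 < v_4 < v_5 on the vertex set. Then K (dimension 2) consists of the simplices:

  0-simplices (6): [v_0], [v_1], [v_2], [v_3], [v_4], [v_5]
  1-simplices (12): [v_0,v_1], [v_0,v_2], [v_0,v_3], [v_0,v_5], [v_1,v_3], [v_1,v_4], [v_1,v_5], [v_2,v_3], [v_2,v_4], [v_2,v_5], [v_3,v_4], [v_4,v_5]
  2-simplices (8): [v_0,v_1,v_3], [v_0,v_1,v_5], [v_0,v_2,v_3], [v_0,v_2,v_5], [v_1,v_3,v_4], [v_1,v_4,v_5], [v_2,v_3,v_4], [v_2,v_4,v_5]

Hence C_0 ≅ Z^6, C_1 ≅ Z^12, C_2 ≅ Z^8.

The boundary map ∂_1: C_1 → C_0 is given by ∂[p,q] = [q] − [p]. For instance
  ∂[v_4,v_5] = [v_5] − [v_4].
The 6×12 boundary matrix has rank 5 and Smith normal form diag(1,1,1,1,1).

Boundary ∂_2: C_2 → C_1 acts by ∂[p,q,r] = [q,r] − [p,r] + [p,q]. For instance
  ∂[v_1,v_3,v_4] = [v_3,v_4] − [v_1,v_4] + [v_1,v_3],
  ∂[v_1,v_4,v_5] = [v_4,v_5] − [v_1,v_5] + [v_1,v_4].
This gives a 12×8 integer matrix of rank 7; reducing to Smith normal form yields diagonal entries (1,1,1,1,1,1,1).

From H_k ≅ ker(∂_k) / im(∂_{k+1}) we obtain:

  H_0: rank C_0 − rank ∂_1 = 6 − 5 = 1, and the invariant factors of ∂_1 are all 1, so H_0 = Z.
  H_1: rank ker ∂_1 − rank ∂_2 = (12 − 5) − 7 = 0, and the invariant factors of ∂_2 are all 1, so H_1 = 0.
  H_2: rank ker ∂_2 − rank ∂_3 = (8 − 7) − 0 = 1, and there is no ∂_3, so H_2 = Z.

H_0 ≅ Z,  H_1 = 0,  H_2 ≅ Z.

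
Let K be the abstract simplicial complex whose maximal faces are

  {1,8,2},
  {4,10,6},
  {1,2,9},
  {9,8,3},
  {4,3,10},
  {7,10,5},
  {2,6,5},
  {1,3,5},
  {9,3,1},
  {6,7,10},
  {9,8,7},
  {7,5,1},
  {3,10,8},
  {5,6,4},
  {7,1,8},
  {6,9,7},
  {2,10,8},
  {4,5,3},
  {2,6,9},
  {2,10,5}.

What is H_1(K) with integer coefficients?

Order the vertices as 1 < 2 < 3 < 4 < 5 < 6 < 7 < 8 < 9 < 10. Listing each simplex with vertices in this order, K has dimension 2 with simplices:

  0-simplices (10): [1], [2], [3], [4], [5], [6], [7], [8], [9], [10]
  1-simplices (30): (30 of them)
  2-simplices (20): (20 of them)

giving chain groups C_0 ≅ Z^10, C_1 ≅ Z^30, C_2 ≅ Z^20.

The boundary map ∂_1: C_1 → C_0 is given by ∂[p,q] = [q] − [p].
This gives a 10×30 integer matrix of rank 9; reducing to Smith normal form yields diagonal entries (1,1,1,1,1,1,1,1,1).

Boundary ∂_2: C_2 → C_1 maps a triangle to the signed sum of its edges. For instance
  ∂[1,2,8] = [2,8] − [1,8] + [1,2],
  ∂[3,4,10] = [4,10] − [3,10] + [3,4].
This gives a 30×20 integer matrix of rank 20; reducing to Smith normal form yields diagonal entries (1,1,1,1,1,1,1,1,1,1,1,1,1,1,1,1,1,1,1,2).

From H_k ≅ ker(∂_k) / im(∂_{k+1}) we obtain:

  H_1: rank ker ∂_1 − rank ∂_2 = (30 − 9) − 20 = 1, and ∂_2 has invariant factor 2 > 1, so H_1 = Z ⊕ Z/2.

H_1 ≅ Z ⊕ Z/2.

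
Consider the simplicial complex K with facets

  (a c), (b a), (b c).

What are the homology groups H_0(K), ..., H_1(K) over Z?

Fix the vertex order a < b < c and write every simplex with vertices in increasing order. Then dim K = 1 and the simplices of K are:

  0-simplices (3): a, b, c
  1-simplices (3): ab, ac, bc

so the chain groups are C_0 ≅ Z^3, C_1 ≅ Z^3.

Boundary ∂_1: C_1 → C_0 is given by ∂[p,q] = [q] − [p]. For instance
  ∂bc = c − b.
This gives a 3×3 integer matrix of rank 2; reducing to Smith normal form yields diagonal entries (1,1).

Computing H_k = (kernel of ∂_k) / (image of ∂_{k+1}):

  H_0: rank C_0 − rank ∂_1 = 3 − 2 = 1, and the invariant factors of ∂_1 are all 1, so H_0 ≅ Z.
  H_1: rank ker ∂_1 − rank ∂_2 = (3 − 2) − 0 = 1, and there is no ∂_2, so H_1 ≅ Z.

H_0 = Z,  H_1 = Z.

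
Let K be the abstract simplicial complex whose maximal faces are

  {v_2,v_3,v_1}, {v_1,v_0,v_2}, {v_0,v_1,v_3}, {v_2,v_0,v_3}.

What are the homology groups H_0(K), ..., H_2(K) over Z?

H_0 ≅ Z,  H_1 = 0,  H_2 ≅ Z.

Fix the vertex order v_0 < v_1 < v_2 < v_3 and write every simplex with vertices in increasing order. Then dim K = 2 and the simplices of K are:

  0-simplices (4): [v_0], [v_1], [v_2], [v_3]
  1-simplices (6): [v_0,v_1], [v_0,v_2], [v_0,v_3], [v_1,v_2], [v_1,v_3], [v_2,v_3]
  2-simplices (4): [v_0,v_1,v_2], [v_0,v_1,v_3], [v_0,v_2,v_3], [v_1,v_2,v_3]

so the chain groups are C_0 ≅ Z^4, C_1 ≅ Z^6, C_2 ≅ Z^4.

Boundary ∂_1: C_1 → C_0 sends each edge [p,q] (with p < q) to q − p.
This gives a 4×6 integer matrix of rank 3; reducing to Smith normal form yields diagonal entries (1,1,1).

The boundary map ∂_2: C_2 → C_1 sends each 2-simplex [p,q,r] to [q,r] − [p,r] + [p,q]. For instance
  ∂[v_0,v_1,v_2] = [v_1,v_2] − [v_0,v_2] + [v_0,v_1],
  ∂[v_1,v_2,v_3] = [v_2,v_3] − [v_1,v_3] + [v_1,v_2].
The 6×4 boundary matrix has rank 3 and Smith normal form diag(1,1,1).

From H_k ≅ ker(∂_k) / im(∂_{k+1}) we obtain:

  H_0: rank C_0 − rank ∂_1 = 4 − 3 = 1, and the invariant factors of ∂_1 are all 1, so H_0 ≅ Z.
  H_1: rank ker ∂_1 − rank ∂_2 = (6 − 3) − 3 = 0, and the invariant factors of ∂_2 are all 1, so H_1 ≅ 0.
  H_2: rank ker ∂_2 − rank ∂_3 = (4 − 3) − 0 = 1, and there is no ∂_3, so H_2 ≅ Z.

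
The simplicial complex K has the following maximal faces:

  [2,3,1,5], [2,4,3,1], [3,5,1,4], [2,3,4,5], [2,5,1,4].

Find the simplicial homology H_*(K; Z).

H_0 ≅ Z,  H_1 = 0,  H_2 = 0,  H_3 ≅ Z.

Take the total order 1 < 2 < 3 < 4 < 5 on the vertex set. Then K (dimension 3) consists of the simplices:

  0-simplices (5): [1], [2], [3], [4], [5]
  1-simplices (10): [1,2], [1,3], [1,4], [1,5], [2,3], [2,4], [2,5], [3,4], [3,5], [4,5]
  2-simplices (10): [1,2,3], [1,2,4], [1,2,5], [1,3,4], [1,3,5], [1,4,5], [2,3,4], [2,3,5], [2,4,5], [3,4,5]
  3-simplices (5): [1,2,3,4], [1,2,3,5], [1,2,4,5], [1,3,4,5], [2,3,4,5]

so the chain groups are C_0 ≅ Z^5, C_1 ≅ Z^10, C_2 ≅ Z^10, C_3 ≅ Z^5.

The boundary map ∂_1: C_1 → C_0 sends each edge [p,q] (with p < q) to q − p.
The 5×10 boundary matrix has rank 4 and Smith normal form diag(1,1,1,1).

Boundary ∂_2: C_2 → C_1 sends each 2-simplex [p,q,r] to [q,r] − [p,r] + [p,q]. For instance
  ∂[1,3,5] = [3,5] − [1,5] + [1,3],
  ∂[1,3,4] = [3,4] − [1,4] + [1,3].
The 10×10 boundary matrix has rank 6 and Smith normal form diag(1,1,1,1,1,1).

Boundary ∂_3: C_3 → C_2 sends each 3-simplex σ to the alternating sum Σ_i (−1)^i (σ with its i-th vertex removed). For instance
  ∂[1,2,4,5] = [2,4,5] − [1,4,5] + [1,2,5] − [1,2,4],
  ∂[1,2,3,5] = [2,3,5] − [1,3,5] + [1,2,5] − [1,2,3].
As a 10×5 matrix over Z this has rank 4, with invariant factors (1,1,1,1).

Now H_k = ker ∂_k / im ∂_{k+1}, so:

  H_0: rank C_0 − rank ∂_1 = 5 − 4 = 1, and the invariant factors of ∂_1 are all 1, so H_0 = Z.
  H_1: rank ker ∂_1 − rank ∂_2 = (10 − 4) − 6 = 0, and the invariant factors of ∂_2 are all 1, so H_1 = 0.
  H_2: rank ker ∂_2 − rank ∂_3 = (10 − 6) − 4 = 0, and the invariant factors of ∂_3 are all 1, so H_2 = 0.
  H_3: rank ker ∂_3 − rank ∂_4 = (5 − 4) − 0 = 1, and there is no ∂_4, so H_3 = Z.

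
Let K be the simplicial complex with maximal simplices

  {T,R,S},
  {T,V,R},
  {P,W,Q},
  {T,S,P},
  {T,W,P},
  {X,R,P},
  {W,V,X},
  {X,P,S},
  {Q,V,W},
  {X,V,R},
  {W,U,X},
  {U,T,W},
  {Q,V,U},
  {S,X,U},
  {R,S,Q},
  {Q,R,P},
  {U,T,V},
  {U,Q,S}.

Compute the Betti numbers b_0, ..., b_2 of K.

b_0 = 1, b_1 = 1, b_2 = 0.

We work with the vertex ordering P < Q < R < S < T < U < V < W < X. The simplices of K, each written with vertices in increasing order, are:

  0-simplices (9): P, Q, R, S, T, U, V, W, X
  1-simplices (27): PQ, PR, PS, PT, PW, PX, QR, QS, QU, QV, QW, RS, RT, RV, RX, ST, SU, SX, TU, TV, TW, UV, UW, UX, VW, VX, WX
  2-simplices (18): PQR, PQW, PRX, PST, PSX, PTW, QRS, QSU, QUV, QVW, RST, RTV, RVX, SUX, TUV, TUW, UWX, VWX

Hence C_0 ≅ Z^9, C_1 ≅ Z^27, C_2 ≅ Z^18.

∂_1: C_1 → C_0 is given by ∂[p,q] = [q] − [p]. For instance
  ∂RS = S − R.
The resulting 9×27 matrix has rank 8, and its Smith normal form has invariant factors (1,1,1,1,1,1,1,1).

The boundary map ∂_2: C_2 → C_1 maps a triangle to the signed sum of its edges. For instance
  ∂PST = ST − PT + PS,
  ∂RVX = VX − RX + RV.
This gives a 27×18 integer matrix of rank 18; reducing to Smith normal form yields diagonal entries (1,1,1,1,1,1,1,1,1,1,1,1,1,1,1,1,1,2).

Now H_k = ker ∂_k / im ∂_{k+1}, so:

  H_0: rank C_0 − rank ∂_1 = 9 − 8 = 1, and the invariant factors of ∂_1 are all 1, so H_0 ≅ Z.
  H_1: rank ker ∂_1 − rank ∂_2 = (27 − 8) − 18 = 1, and ∂_2 has invariant factor 2 > 1, so H_1 ≅ Z ⊕ Z_2.
  H_2: rank ker ∂_2 − rank ∂_3 = (18 − 18) − 0 = 0, and there is no ∂_3, so H_2 ≅ 0.

Hence the Betti numbers are b_0 = 1, b_1 = 1, b_2 = 0.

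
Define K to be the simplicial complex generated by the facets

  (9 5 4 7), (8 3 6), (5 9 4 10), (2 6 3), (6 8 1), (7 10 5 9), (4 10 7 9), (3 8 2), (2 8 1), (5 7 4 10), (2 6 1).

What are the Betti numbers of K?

Order the vertices as 1 < 2 < 3 < 4 < 5 < 6 < 7 < 8 < 9 < 10. Listing each simplex with vertices in this order, K has dimension 3 with simplices:

  0-simplices (10): [1], [2], [3], [4], [5], [6], [7], [8], [9], [10]
  1-simplices (19): [1,2], [1,6], [1,8], [2,3], [2,6], [2,8], [3,6], [3,8], [4,5], [4,7], [4,9], [4,10], [5,7], [5,9], [5,10], [6,8], [7,9], [7,10], [9,10]
  2-simplices (16): [1,2,6], [1,2,8], [1,6,8], [2,3,6], [2,3,8], [3,6,8], [4,5,7], [4,5,9], [4,5,10], [4,7,9], [4,7,10], [4,9,10], [5,7,9], [5,7,10], [5,9,10], [7,9,10]
  3-simplices (5): [4,5,7,9], [4,5,7,10], [4,5,9,10], [4,7,9,10], [5,7,9,10]

so the chain groups are C_0 ≅ Z^10, C_1 ≅ Z^19, C_2 ≅ Z^16, C_3 ≅ Z^5.

∂_1: C_1 → C_0 maps an edge to its endpoints' difference, ∂[p,q] = q − p.
The resulting 10×19 matrix has rank 8, and its Smith normal form has invariant factors (1,1,1,1,1,1,1,1).

Boundary ∂_2: C_2 → C_1 maps a triangle to the signed sum of its edges. For instance
  ∂[4,5,7] = [5,7] − [4,7] + [4,5],
  ∂[2,3,8] = [3,8] − [2,8] + [2,3].
As a 19×16 matrix over Z this has rank 11, with invariant factors (1,1,1,1,1,1,1,1,1,1,1).

The boundary map ∂_3: C_3 → C_2 sends each 3-simplex σ to the alternating sum Σ_i (−1)^i (σ with its i-th vertex removed). For instance
  ∂[5,7,9,10] = [7,9,10] − [5,9,10] + [5,7,10] − [5,7,9],
  ∂[4,5,7,9] = [5,7,9] − [4,7,9] + [4,5,9] − [4,5,7].
The resulting 16×5 matrix has rank 4, and its Smith normal form has invariant factors (1,1,1,1).

Reading off H_k = ker ∂_k / im ∂_{k+1}:

  H_0: rank C_0 − rank ∂_1 = 10 − 8 = 2, and the invariant factors of ∂_1 are all 1, so H_0 ≅ Z^2.
  H_1: rank ker ∂_1 − rank ∂_2 = (19 − 8) − 11 = 0, and the invariant factors of ∂_2 are all 1, so H_1 ≅ 0.
  H_2: rank ker ∂_2 − rank ∂_3 = (16 − 11) − 4 = 1, and the invariant factors of ∂_3 are all 1, so H_2 ≅ Z.
  H_3: rank ker ∂_3 − rank ∂_4 = (5 − 4) − 0 = 1, and there is no ∂_4, so H_3 ≅ Z.

As a check, the Euler characteristic is 10 − 19 + 16 − 5 = 2, which agrees with 2 − 0 + 1 − 1 = 2.

Hence the Betti numbers are b_0 = 2, b_1 = 0, b_2 = 1, b_3 = 1.

b_0 = 2, b_1 = 0, b_2 = 1, b_3 = 1.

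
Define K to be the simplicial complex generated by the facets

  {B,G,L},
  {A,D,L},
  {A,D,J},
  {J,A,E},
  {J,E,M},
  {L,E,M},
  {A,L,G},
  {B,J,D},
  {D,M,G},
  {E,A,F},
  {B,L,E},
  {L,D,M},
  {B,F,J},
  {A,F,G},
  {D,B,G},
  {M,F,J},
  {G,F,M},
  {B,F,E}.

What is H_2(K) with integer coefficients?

H_2 = 0.

Take the total order A < B < D < E < F < G < J < L < M on the vertex set. Then K (dimension 2) consists of the simplices:

  0-simplices (9): A, B, D, E, F, G, J, L, M
  1-simplices (27): AD, AE, AF, AG, AJ, AL, BD, BE, BF, BG, BJ, BL, DG, DJ, DL, DM, EF, EJ, EL, EM, FG, FJ, FM, GL, GM, JM, LM
  2-simplices (18): ADJ, ADL, AEF, AEJ, AFG, AGL, BDG, BDJ, BEF, BEL, BFJ, BGL, DGM, DLM, EJM, ELM, FGM, FJM

Hence C_0 ≅ Z^9, C_1 ≅ Z^27, C_2 ≅ Z^18.

The boundary map ∂_1: C_1 → C_0 is given by ∂[p,q] = [q] − [p].
As a 9×27 matrix over Z this has rank 8, with invariant factors (1,1,1,1,1,1,1,1).

Boundary ∂_2: C_2 → C_1 maps a triangle to the signed sum of its edges. For instance
  ∂ADL = DL − AL + AD,
  ∂BDG = DG − BG + BD.
This gives a 27×18 integer matrix of rank 18; reducing to Smith normal form yields diagonal entries (1,1,1,1,1,1,1,1,1,1,1,1,1,1,1,1,1,2).

From H_k ≅ ker(∂_k) / im(∂_{k+1}) we obtain:

  H_2: rank ker ∂_2 − rank ∂_3 = (18 − 18) − 0 = 0, and there is no ∂_3, so H_2 ≅ 0.

(K is a triangulation of the Klein bottle.)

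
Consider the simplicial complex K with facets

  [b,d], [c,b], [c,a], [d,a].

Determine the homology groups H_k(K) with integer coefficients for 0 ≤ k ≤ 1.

K has 4 vertices, 4 edges.
rank ∂_0 = 0, rank ∂_1 = 3 ⇒ b_0 = 4 − 0 − 3 = 1; all invariant factors of ∂_1 are 1 so no torsion. So H_0 = Z.
rank ∂_1 = 3, rank ∂_2 = 0 ⇒ b_1 = 4 − 3 − 0 = 1. So H_1 = Z.

H_0 ≅ Z,  H_1 ≅ Z.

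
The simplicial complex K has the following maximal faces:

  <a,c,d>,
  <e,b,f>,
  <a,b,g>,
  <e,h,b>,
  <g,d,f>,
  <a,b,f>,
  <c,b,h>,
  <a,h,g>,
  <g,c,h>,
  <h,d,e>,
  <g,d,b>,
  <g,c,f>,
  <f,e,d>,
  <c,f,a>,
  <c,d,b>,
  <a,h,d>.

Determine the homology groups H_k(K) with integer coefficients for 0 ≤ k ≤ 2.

H_0 = Z,  H_1 = Z^2,  H_2 = Z.

Fix the vertex order a < b < c < d < e < f < g < h and write every simplex with vertices in increasing order. Then dim K = 2 and the simplices of K are:

  0-simplices (8): a, b, c, d, e, f, g, h
  1-simplices (24): ab, ac, ad, af, ag, ah, bc, bd, be, bf, bg, bh, cd, cf, cg, ch, de, df, dg, dh, ef, eh, fg, gh
  2-simplices (16): abf, abg, acd, acf, adh, agh, bcd, bch, bdg, bef, beh, cfg, cgh, def, deh, dfg

so the chain groups are C_0 ≅ Z^8, C_1 ≅ Z^24, C_2 ≅ Z^16.

The boundary map ∂_1: C_1 → C_0 sends each edge [p,q] (with p < q) to q − p. For instance
  ∂ad = d − a.
As a 8×24 matrix over Z this has rank 7, with invariant factors (1,1,1,1,1,1,1).

∂_2: C_2 → C_1 sends each 2-simplex [p,q,r] to [q,r] − [p,r] + [p,q]. For instance
  ∂adh = dh − ah + ad,
  ∂bch = ch − bh + bc.
This gives a 24×16 integer matrix of rank 15; reducing to Smith normal form yields diagonal entries (1,1,1,1,1,1,1,1,1,1,1,1,1,1,1).

Now H_k = ker ∂_k / im ∂_{k+1}, so:

  H_0: rank C_0 − rank ∂_1 = 8 − 7 = 1, and the invariant factors of ∂_1 are all 1, so H_0 ≅ Z.
  H_1: rank ker ∂_1 − rank ∂_2 = (24 − 7) − 15 = 2, and the invariant factors of ∂_2 are all 1, so H_1 ≅ Z^2.
  H_2: rank ker ∂_2 − rank ∂_3 = (16 − 15) − 0 = 1, and there is no ∂_3, so H_2 ≅ Z.

(K is a triangulation of the torus T^2.)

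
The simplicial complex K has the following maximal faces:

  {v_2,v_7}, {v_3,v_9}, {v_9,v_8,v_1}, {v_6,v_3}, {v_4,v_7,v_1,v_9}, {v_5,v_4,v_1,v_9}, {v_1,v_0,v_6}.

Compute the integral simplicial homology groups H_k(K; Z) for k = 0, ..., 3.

H_0 ≅ Z,  H_1 ≅ Z,  H_2 = 0,  H_3 = 0.

K has 10 vertices, 17 edges, 9 triangles, 2 3-simplices.
rank ∂_0 = 0, rank ∂_1 = 9 ⇒ b_0 = 10 − 0 − 9 = 1; all invariant factors of ∂_1 are 1 so no torsion. So H_0 ≅ Z.
rank ∂_1 = 9, rank ∂_2 = 7 ⇒ b_1 = 17 − 9 − 7 = 1; all invariant factors of ∂_2 are 1 so no torsion. So H_1 ≅ Z.
rank ∂_2 = 7, rank ∂_3 = 2 ⇒ b_2 = 9 − 7 − 2 = 0; all invariant factors of ∂_3 are 1 so no torsion. So H_2 ≅ 0.
rank ∂_3 = 2, rank ∂_4 = 0 ⇒ b_3 = 2 − 2 − 0 = 0. So H_3 ≅ 0.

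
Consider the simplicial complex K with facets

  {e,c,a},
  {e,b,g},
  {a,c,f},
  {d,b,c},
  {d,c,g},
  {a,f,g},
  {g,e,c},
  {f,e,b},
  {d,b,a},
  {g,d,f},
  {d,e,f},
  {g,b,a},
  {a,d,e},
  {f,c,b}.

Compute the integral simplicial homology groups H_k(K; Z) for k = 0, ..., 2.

H_0 ≅ Z,  H_1 ≅ Z^2,  H_2 ≅ Z.

We work with the vertex ordering a < b < c < d < e < f < g. The simplices of K, each written with vertices in increasing order, are:

  0-simplices (7): a, b, c, d, e, f, g
  1-simplices (21): ab, ac, ad, ae, af, ag, bc, bd, be, bf, bg, cd, ce, cf, cg, de, df, dg, ef, eg, fg
  2-simplices (14): abd, abg, ace, acf, ade, afg, bcd, bcf, bef, beg, cdg, ceg, def, dfg

Hence C_0 ≅ Z^7, C_1 ≅ Z^21, C_2 ≅ Z^14.

The boundary map ∂_1: C_1 → C_0 is given by ∂[p,q] = [q] − [p]. For instance
  ∂ae = e − a.
This gives a 7×21 integer matrix of rank 6; reducing to Smith normal form yields diagonal entries (1,1,1,1,1,1).

Boundary ∂_2: C_2 → C_1 sends each 2-simplex [p,q,r] to [q,r] − [p,r] + [p,q]. For instance
  ∂cdg = dg − cg + cd,
  ∂bcd = cd − bd + bc.
The 21×14 boundary matrix has rank 13 and Smith normal form diag(1,1,1,1,1,1,1,1,1,1,1,1,1).

Reading off H_k = ker ∂_k / im ∂_{k+1}:

  H_0: rank C_0 − rank ∂_1 = 7 − 6 = 1, and the invariant factors of ∂_1 are all 1, so H_0 = Z.
  H_1: rank ker ∂_1 − rank ∂_2 = (21 − 6) − 13 = 2, and the invariant factors of ∂_2 are all 1, so H_1 = Z^2.
  H_2: rank ker ∂_2 − rank ∂_3 = (14 − 13) − 0 = 1, and there is no ∂_3, so H_2 = Z.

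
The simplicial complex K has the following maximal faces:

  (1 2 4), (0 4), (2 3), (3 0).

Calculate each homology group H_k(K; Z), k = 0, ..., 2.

H_0 = Z,  H_1 = Z,  H_2 = 0.

K has 5 vertices, 6 edges, 1 triangle.
rank ∂_0 = 0, rank ∂_1 = 4 ⇒ b_0 = 5 − 0 − 4 = 1; all invariant factors of ∂_1 are 1 so no torsion. So H_0 = Z.
rank ∂_1 = 4, rank ∂_2 = 1 ⇒ b_1 = 6 − 4 − 1 = 1; all invariant factors of ∂_2 are 1 so no torsion. So H_1 = Z.
rank ∂_2 = 1, rank ∂_3 = 0 ⇒ b_2 = 1 − 1 − 0 = 0. So H_2 = 0.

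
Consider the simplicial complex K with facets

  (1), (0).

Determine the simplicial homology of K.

We work with the vertex ordering 0 < 1. The simplices of K, each written with vertices in increasing order, are:

  0-simplices (2): [0], [1]

giving chain groups C_0 ≅ Z^2.

Now H_k = ker ∂_k / im ∂_{k+1}, so:

  H_0: rank C_0 − rank ∂_1 = 2 − 0 = 2, and there is no ∂_1, so H_0 = Z^2.

H_0 ≅ Z^2.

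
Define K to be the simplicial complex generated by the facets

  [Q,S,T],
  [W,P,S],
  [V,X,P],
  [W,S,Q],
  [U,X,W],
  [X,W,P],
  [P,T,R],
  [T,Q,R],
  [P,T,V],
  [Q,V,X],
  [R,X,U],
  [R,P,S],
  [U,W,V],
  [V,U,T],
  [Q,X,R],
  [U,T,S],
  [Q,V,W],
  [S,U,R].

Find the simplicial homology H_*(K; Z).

H_0 = Z,  H_1 = Z ⊕ Z_2,  H_2 = 0.

K has 9 vertices, 27 edges, 18 triangles.
rank ∂_0 = 0, rank ∂_1 = 8 ⇒ b_0 = 9 − 0 − 8 = 1; all invariant factors of ∂_1 are 1 so no torsion. So H_0 ≅ Z.
rank ∂_1 = 8, rank ∂_2 = 18 ⇒ b_1 = 27 − 8 − 18 = 1; ∂_2 has invariant factor(s) [2] giving torsion. So H_1 ≅ Z ⊕ Z_2.
rank ∂_2 = 18, rank ∂_3 = 0 ⇒ b_2 = 18 − 18 − 0 = 0. So H_2 ≅ 0.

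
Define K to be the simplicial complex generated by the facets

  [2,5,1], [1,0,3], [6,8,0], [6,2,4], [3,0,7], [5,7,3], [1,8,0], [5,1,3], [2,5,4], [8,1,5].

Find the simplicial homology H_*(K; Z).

H_0 ≅ Z,  H_1 ≅ Z,  H_2 = 0.

K has 9 vertices, 19 edges, 10 triangles.
rank ∂_0 = 0, rank ∂_1 = 8 ⇒ b_0 = 9 − 0 − 8 = 1; all invariant factors of ∂_1 are 1 so no torsion. So H_0 = Z.
rank ∂_1 = 8, rank ∂_2 = 10 ⇒ b_1 = 19 − 8 − 10 = 1; all invariant factors of ∂_2 are 1 so no torsion. So H_1 = Z.
rank ∂_2 = 10, rank ∂_3 = 0 ⇒ b_2 = 10 − 10 − 0 = 0. So H_2 = 0.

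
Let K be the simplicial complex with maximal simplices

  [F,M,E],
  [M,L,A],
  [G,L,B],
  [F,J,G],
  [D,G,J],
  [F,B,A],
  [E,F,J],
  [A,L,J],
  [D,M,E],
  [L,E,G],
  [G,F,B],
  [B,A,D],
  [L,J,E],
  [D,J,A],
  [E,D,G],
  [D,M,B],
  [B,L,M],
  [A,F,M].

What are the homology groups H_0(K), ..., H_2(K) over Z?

Fix the vertex order A < B < D < E < F < G < J < L < M and write every simplex with vertices in increasing order. Then dim K = 2 and the simplices of K are:

  0-simplices (9): A, B, D, E, F, G, J, L, M
  1-simplices (27): AB, AD, AF, AJ, AL, AM, BD, BF, BG, BL, BM, DE, DG, DJ, DM, EF, EG, EJ, EL, EM, FG, FJ, FM, GJ, GL, JL, LM
  2-simplices (18): ABD, ABF, ADJ, AFM, AJL, ALM, BDM, BFG, BGL, BLM, DEG, DEM, DGJ, EFJ, EFM, EGL, EJL, FGJ

giving chain groups C_0 ≅ Z^9, C_1 ≅ Z^27, C_2 ≅ Z^18.

Boundary ∂_1: C_1 → C_0 sends each edge [p,q] (with p < q) to q − p. For instance
  ∂AB = B − A.
The 9×27 boundary matrix has rank 8 and Smith normal form diag(1,1,1,1,1,1,1,1).

∂_2: C_2 → C_1 maps a triangle to the signed sum of its edges. For instance
  ∂EFM = FM − EM + EF,
  ∂BFG = FG − BG + BF.
This gives a 27×18 integer matrix of rank 18; reducing to Smith normal form yields diagonal entries (1,1,1,1,1,1,1,1,1,1,1,1,1,1,1,1,1,2).

Computing H_k = (kernel of ∂_k) / (image of ∂_{k+1}):

  H_0: rank C_0 − rank ∂_1 = 9 − 8 = 1, and the invariant factors of ∂_1 are all 1, so H_0 = Z.
  H_1: rank ker ∂_1 − rank ∂_2 = (27 − 8) − 18 = 1, and ∂_2 has invariant factor 2 > 1, so H_1 = Z ⊕ Z/2Z.
  H_2: rank ker ∂_2 − rank ∂_3 = (18 − 18) − 0 = 0, and there is no ∂_3, so H_2 = 0.

H_0 ≅ Z,  H_1 ≅ Z ⊕ Z/2Z,  H_2 = 0.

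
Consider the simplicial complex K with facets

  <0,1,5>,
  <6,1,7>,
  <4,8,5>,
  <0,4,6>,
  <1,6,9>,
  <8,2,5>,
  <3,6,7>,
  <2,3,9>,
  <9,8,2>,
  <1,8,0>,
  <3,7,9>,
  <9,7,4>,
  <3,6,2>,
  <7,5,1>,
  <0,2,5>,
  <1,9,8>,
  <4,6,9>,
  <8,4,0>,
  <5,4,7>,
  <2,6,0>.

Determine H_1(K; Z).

H_1 ≅ Z ⊕ Z/2.

Order the vertices as 0 < 1 < 2 < 3 < 4 < 5 < 6 < 7 < 8 < 9. Listing each simplex with vertices in this order, K has dimension 2 with simplices:

  0-simplices (10): [0], [1], [2], [3], [4], [5], [6], [7], [8], [9]
  1-simplices (30): (30 of them)
  2-simplices (20): (20 of them)

so the chain groups are C_0 ≅ Z^10, C_1 ≅ Z^30, C_2 ≅ Z^20.

The boundary map ∂_1: C_1 → C_0 is given by ∂[p,q] = [q] − [p].
This gives a 10×30 integer matrix of rank 9; reducing to Smith normal form yields diagonal entries (1,1,1,1,1,1,1,1,1).

Boundary ∂_2: C_2 → C_1 sends each 2-simplex [p,q,r] to [q,r] − [p,r] + [p,q]. For instance
  ∂[4,7,9] = [7,9] − [4,9] + [4,7],
  ∂[3,7,9] = [7,9] − [3,9] + [3,7].
This gives a 30×20 integer matrix of rank 20; reducing to Smith normal form yields diagonal entries (1,1,1,1,1,1,1,1,1,1,1,1,1,1,1,1,1,1,1,2).

Now H_k = ker ∂_k / im ∂_{k+1}, so:

  H_1: rank ker ∂_1 − rank ∂_2 = (30 − 9) − 20 = 1, and ∂_2 has invariant factor 2 > 1, so H_1 ≅ Z ⊕ Z/2.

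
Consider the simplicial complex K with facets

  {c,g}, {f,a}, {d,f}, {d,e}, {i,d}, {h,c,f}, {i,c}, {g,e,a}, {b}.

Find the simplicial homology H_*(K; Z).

H_0 ≅ Z^2,  H_1 ≅ Z^3,  H_2 = 0.

Fix the vertex order a < b < c < d < e < f < g < h < i and write every simplex with vertices in increasing order. Then dim K = 2 and the simplices of K are:

  0-simplices (9): a, b, c, d, e, f, g, h, i
  1-simplices (12): ae, af, ag, cf, cg, ch, ci, de, df, di, eg, fh
  2-simplices (2): aeg, cfh

so the chain groups are C_0 ≅ Z^9, C_1 ≅ Z^12, C_2 ≅ Z^2.

The boundary map ∂_1: C_1 → C_0 maps an edge to its endpoints' difference, ∂[p,q] = q − p. For instance
  ∂fh = h − f.
As a 9×12 matrix over Z this has rank 7, with invariant factors (1,1,1,1,1,1,1).

∂_2: C_2 → C_1 acts by ∂[p,q,r] = [q,r] − [p,r] + [p,q]. For instance
  ∂aeg = eg − ag + ae,
  ∂cfh = fh − ch + cf.
The resulting 12×2 matrix has rank 2, and its Smith normal form has invariant factors (1,1).

Computing H_k = (kernel of ∂_k) / (image of ∂_{k+1}):

  H_0: rank C_0 − rank ∂_1 = 9 − 7 = 2, and the invariant factors of ∂_1 are all 1, so H_0 ≅ Z^2.
  H_1: rank ker ∂_1 − rank ∂_2 = (12 − 7) − 2 = 3, and the invariant factors of ∂_2 are all 1, so H_1 ≅ Z^3.
  H_2: rank ker ∂_2 − rank ∂_3 = (2 − 2) − 0 = 0, and there is no ∂_3, so H_2 ≅ 0.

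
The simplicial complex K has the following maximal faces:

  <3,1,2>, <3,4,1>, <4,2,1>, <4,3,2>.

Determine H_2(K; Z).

H_2 = Z.

Take the total order 1 < 2 < 3 < 4 on the vertex set. Then K (dimension 2) consists of the simplices:

  0-simplices (4): [1], [2], [3], [4]
  1-simplices (6): [1,2], [1,3], [1,4], [2,3], [2,4], [3,4]
  2-simplices (4): [1,2,3], [1,2,4], [1,3,4], [2,3,4]

giving chain groups C_0 ≅ Z^4, C_1 ≅ Z^6, C_2 ≅ Z^4.

The boundary map ∂_1: C_1 → C_0 maps an edge to its endpoints' difference, ∂[p,q] = q − p. For instance
  ∂[1,2] = [2] − [1].
This gives a 4×6 integer matrix of rank 3; reducing to Smith normal form yields diagonal entries (1,1,1).

Boundary ∂_2: C_2 → C_1 sends each 2-simplex [p,q,r] to [q,r] − [p,r] + [p,q]. For instance
  ∂[2,3,4] = [3,4] − [2,4] + [2,3],
  ∂[1,2,4] = [2,4] − [1,4] + [1,2].
The resulting 6×4 matrix has rank 3, and its Smith normal form has invariant factors (1,1,1).

Computing H_k = (kernel of ∂_k) / (image of ∂_{k+1}):

  H_2: rank ker ∂_2 − rank ∂_3 = (4 − 3) − 0 = 1, and there is no ∂_3, so H_2 = Z.

(K is a triangulation of the 2-sphere S^2.)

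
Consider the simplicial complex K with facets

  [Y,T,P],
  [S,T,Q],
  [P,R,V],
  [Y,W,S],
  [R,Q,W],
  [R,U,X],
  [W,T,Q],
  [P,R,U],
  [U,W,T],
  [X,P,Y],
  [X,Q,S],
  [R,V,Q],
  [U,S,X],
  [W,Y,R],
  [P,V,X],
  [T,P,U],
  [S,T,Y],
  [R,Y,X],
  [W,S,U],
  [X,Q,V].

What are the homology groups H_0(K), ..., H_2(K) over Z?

H_0 ≅ Z,  H_1 ≅ Z ⊕ Z/2,  H_2 = 0.

We work with the vertex ordering P < Q < R < S < T < U < V < W < X < Y. The simplices of K, each written with vertices in increasing order, are:

  0-simplices (10): P, Q, R, S, T, U, V, W, X, Y
  1-simplices (30): PR, PT, PU, PV, PX, PY, QR, QS, QT, QV, QW, QX, RU, RV, RW, RX, RY, ST, SU, SW, SX, SY, TU, TW, TY, UW, UX, VX, WY, XY
  2-simplices (20): PRU, PRV, PTU, PTY, PVX, PXY, QRV, QRW, QST, QSX, QTW, QVX, RUX, RWY, RXY, STY, SUW, SUX, SWY, TUW

so the chain groups are C_0 ≅ Z^10, C_1 ≅ Z^30, C_2 ≅ Z^20.

The boundary map ∂_1: C_1 → C_0 sends each edge [p,q] (with p < q) to q − p. For instance
  ∂PV = V − P.
As a 10×30 matrix over Z this has rank 9, with invariant factors (1,1,1,1,1,1,1,1,1).

The boundary map ∂_2: C_2 → C_1 maps a triangle to the signed sum of its edges. For instance
  ∂QRV = RV − QV + QR,
  ∂RUX = UX − RX + RU.
As a 30×20 matrix over Z this has rank 20, with invariant factors (1,1,1,1,1,1,1,1,1,1,1,1,1,1,1,1,1,1,1,2).

Reading off H_k = ker ∂_k / im ∂_{k+1}:

  H_0: rank C_0 − rank ∂_1 = 10 − 9 = 1, and the invariant factors of ∂_1 are all 1, so H_0 = Z.
  H_1: rank ker ∂_1 − rank ∂_2 = (30 − 9) − 20 = 1, and ∂_2 has invariant factor 2 > 1, so H_1 = Z ⊕ Z/2.
  H_2: rank ker ∂_2 − rank ∂_3 = (20 − 20) − 0 = 0, and there is no ∂_3, so H_2 = 0.

As a check, the Euler characteristic is 10 − 30 + 20 = 0, which agrees with 1 − 1 + 0 = 0.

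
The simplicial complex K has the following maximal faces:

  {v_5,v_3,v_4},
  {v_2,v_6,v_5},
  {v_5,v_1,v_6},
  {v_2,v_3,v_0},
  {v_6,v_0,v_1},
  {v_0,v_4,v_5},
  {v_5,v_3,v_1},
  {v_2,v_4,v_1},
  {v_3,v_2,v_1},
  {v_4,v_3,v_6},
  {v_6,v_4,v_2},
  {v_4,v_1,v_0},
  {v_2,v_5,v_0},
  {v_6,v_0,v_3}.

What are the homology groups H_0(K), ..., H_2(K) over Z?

H_0 ≅ Z,  H_1 ≅ Z^2,  H_2 ≅ Z.

Fix the vertex order v_0 < v_1 < v_2 < v_3 < v_4 < v_5 < v_6 and write every simplex with vertices in increasing order. Then dim K = 2 and the simplices of K are:

  0-simplices (7): [v_0], [v_1], [v_2], [v_3], [v_4], [v_5], [v_6]
  1-simplices (21): (21 of them)
  2-simplices (14): (14 of them)

so the chain groups are C_0 ≅ Z^7, C_1 ≅ Z^21, C_2 ≅ Z^14.

Boundary ∂_1: C_1 → C_0 maps an edge to its endpoints' difference, ∂[p,q] = q − p. For instance
  ∂[v_3,v_6] = [v_6] − [v_3].
As a 7×21 matrix over Z this has rank 6, with invariant factors (1,1,1,1,1,1).

Boundary ∂_2: C_2 → C_1 maps a triangle to the signed sum of its edges. For instance
  ∂[v_0,v_4,v_5] = [v_4,v_5] − [v_0,v_5] + [v_0,v_4],
  ∂[v_0,v_2,v_3] = [v_2,v_3] − [v_0,v_3] + [v_0,v_2].
The 21×14 boundary matrix has rank 13 and Smith normal form diag(1,1,1,1,1,1,1,1,1,1,1,1,1).

From H_k ≅ ker(∂_k) / im(∂_{k+1}) we obtain:

  H_0: rank C_0 − rank ∂_1 = 7 − 6 = 1, and the invariant factors of ∂_1 are all 1, so H_0 ≅ Z.
  H_1: rank ker ∂_1 − rank ∂_2 = (21 − 6) − 13 = 2, and the invariant factors of ∂_2 are all 1, so H_1 ≅ Z^2.
  H_2: rank ker ∂_2 − rank ∂_3 = (14 − 13) − 0 = 1, and there is no ∂_3, so H_2 ≅ Z.

As a check, the Euler characteristic is 7 − 21 + 14 = 0, which agrees with 1 − 2 + 1 = 0.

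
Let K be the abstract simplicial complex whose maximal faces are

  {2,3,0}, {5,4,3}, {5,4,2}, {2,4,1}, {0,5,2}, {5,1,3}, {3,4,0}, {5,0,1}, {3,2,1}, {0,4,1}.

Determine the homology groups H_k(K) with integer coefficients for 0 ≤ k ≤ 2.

H_0 ≅ Z,  H_1 ≅ Z_2,  H_2 = 0.

Fix the vertex order 0 < 1 < 2 < 3 < 4 < 5 and write every simplex with vertices in increasing order. Then dim K = 2 and the simplices of K are:

  0-simplices (6): [0], [1], [2], [3], [4], [5]
  1-simplices (15): [0,1], [0,2], [0,3], [0,4], [0,5], [1,2], [1,3], [1,4], [1,5], [2,3], [2,4], [2,5], [3,4], [3,5], [4,5]
  2-simplices (10): [0,1,4], [0,1,5], [0,2,3], [0,2,5], [0,3,4], [1,2,3], [1,2,4], [1,3,5], [2,4,5], [3,4,5]

so the chain groups are C_0 ≅ Z^6, C_1 ≅ Z^15, C_2 ≅ Z^10.

The boundary map ∂_1: C_1 → C_0 is given by ∂[p,q] = [q] − [p]. For instance
  ∂[0,2] = [2] − [0].
This gives a 6×15 integer matrix of rank 5; reducing to Smith normal form yields diagonal entries (1,1,1,1,1).

The boundary map ∂_2: C_2 → C_1 sends each 2-simplex [p,q,r] to [q,r] − [p,r] + [p,q]. For instance
  ∂[0,2,3] = [2,3] − [0,3] + [0,2],
  ∂[3,4,5] = [4,5] − [3,5] + [3,4].
The 15×10 boundary matrix has rank 10 and Smith normal form diag(1,1,1,1,1,1,1,1,1,2).

Reading off H_k = ker ∂_k / im ∂_{k+1}:

  H_0: rank C_0 − rank ∂_1 = 6 − 5 = 1, and the invariant factors of ∂_1 are all 1, so H_0 ≅ Z.
  H_1: rank ker ∂_1 − rank ∂_2 = (15 − 5) − 10 = 0, and ∂_2 has invariant factor 2 > 1, so H_1 ≅ Z_2.
  H_2: rank ker ∂_2 − rank ∂_3 = (10 − 10) − 0 = 0, and there is no ∂_3, so H_2 ≅ 0.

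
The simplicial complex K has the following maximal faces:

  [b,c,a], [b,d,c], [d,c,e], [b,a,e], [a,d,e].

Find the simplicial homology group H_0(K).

H_0 = Z.

Take the total order a < b < c < d < e on the vertex set. Then K (dimension 2) consists of the simplices:

  0-simplices (5): a, b, c, d, e
  1-simplices (10): ab, ac, ad, ae, bc, bd, be, cd, ce, de
  2-simplices (5): abc, abe, ade, bcd, cde

so the chain groups are C_0 ≅ Z^5, C_1 ≅ Z^10, C_2 ≅ Z^5.

Boundary ∂_1: C_1 → C_0 sends each edge [p,q] (with p < q) to q − p. For instance
  ∂de = e − d.
The resulting 5×10 matrix has rank 4, and its Smith normal form has invariant factors (1,1,1,1).

The boundary map ∂_2: C_2 → C_1 acts by ∂[p,q,r] = [q,r] − [p,r] + [p,q]. For instance
  ∂abc = bc − ac + ab,
  ∂ade = de − ae + ad.
The 10×5 boundary matrix has rank 5 and Smith normal form diag(1,1,1,1,1).

Now H_k = ker ∂_k / im ∂_{k+1}, so:

  H_0: rank C_0 − rank ∂_1 = 5 − 4 = 1, and the invariant factors of ∂_1 are all 1, so H_0 ≅ Z.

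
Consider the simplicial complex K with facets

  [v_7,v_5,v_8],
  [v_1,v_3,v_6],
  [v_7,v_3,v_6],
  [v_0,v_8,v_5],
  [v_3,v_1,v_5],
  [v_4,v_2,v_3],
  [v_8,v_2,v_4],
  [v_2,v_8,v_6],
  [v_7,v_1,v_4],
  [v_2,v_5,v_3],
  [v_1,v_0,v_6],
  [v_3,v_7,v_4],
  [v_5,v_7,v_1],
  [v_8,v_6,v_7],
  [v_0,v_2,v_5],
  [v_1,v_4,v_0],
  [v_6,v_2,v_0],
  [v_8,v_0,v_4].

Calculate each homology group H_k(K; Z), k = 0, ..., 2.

We work with the vertex ordering v_0 < v_1 < v_2 < v_3 < v_4 < v_5 < v_6 < v_7 < v_8. The simplices of K, each written with vertices in increasing order, are:

  0-simplices (9): [v_0], [v_1], [v_2], [v_3], [v_4], [v_5], [v_6], [v_7], [v_8]
  1-simplices (27): (27 of them)
  2-simplices (18): (18 of them)

so the chain groups are C_0 ≅ Z^9, C_1 ≅ Z^27, C_2 ≅ Z^18.

The boundary map ∂_1: C_1 → C_0 is given by ∂[p,q] = [q] − [p]. For instance
  ∂[v_5,v_8] = [v_8] − [v_5].
This gives a 9×27 integer matrix of rank 8; reducing to Smith normal form yields diagonal entries (1,1,1,1,1,1,1,1).

∂_2: C_2 → C_1 sends each 2-simplex [p,q,r] to [q,r] − [p,r] + [p,q]. For instance
  ∂[v_1,v_3,v_5] = [v_3,v_5] − [v_1,v_5] + [v_1,v_3],
  ∂[v_5,v_7,v_8] = [v_7,v_8] − [v_5,v_8] + [v_5,v_7].
The resulting 27×18 matrix has rank 18, and its Smith normal form has invariant factors (1,1,1,1,1,1,1,1,1,1,1,1,1,1,1,1,1,2).

Reading off H_k = ker ∂_k / im ∂_{k+1}:

  H_0: rank C_0 − rank ∂_1 = 9 − 8 = 1, and the invariant factors of ∂_1 are all 1, so H_0 = Z.
  H_1: rank ker ∂_1 − rank ∂_2 = (27 − 8) − 18 = 1, and ∂_2 has invariant factor 2 > 1, so H_1 = Z ⊕ Z/2.
  H_2: rank ker ∂_2 − rank ∂_3 = (18 − 18) − 0 = 0, and there is no ∂_3, so H_2 = 0.

As a check, the Euler characteristic is 9 − 27 + 18 = 0, which agrees with 1 − 1 + 0 = 0.

H_0 = Z,  H_1 = Z ⊕ Z/2,  H_2 = 0.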